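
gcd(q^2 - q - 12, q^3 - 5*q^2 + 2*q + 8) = q - 4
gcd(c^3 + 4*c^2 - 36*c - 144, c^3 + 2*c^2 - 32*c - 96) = c^2 - 2*c - 24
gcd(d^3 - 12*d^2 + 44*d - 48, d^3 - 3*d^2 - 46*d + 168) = d^2 - 10*d + 24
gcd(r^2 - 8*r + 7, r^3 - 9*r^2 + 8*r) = r - 1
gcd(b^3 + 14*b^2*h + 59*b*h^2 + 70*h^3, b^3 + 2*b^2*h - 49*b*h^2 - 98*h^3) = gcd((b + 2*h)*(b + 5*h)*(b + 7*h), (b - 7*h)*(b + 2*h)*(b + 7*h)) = b^2 + 9*b*h + 14*h^2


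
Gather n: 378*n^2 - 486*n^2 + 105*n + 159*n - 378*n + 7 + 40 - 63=-108*n^2 - 114*n - 16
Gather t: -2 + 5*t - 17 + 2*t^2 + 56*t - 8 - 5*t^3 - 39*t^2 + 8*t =-5*t^3 - 37*t^2 + 69*t - 27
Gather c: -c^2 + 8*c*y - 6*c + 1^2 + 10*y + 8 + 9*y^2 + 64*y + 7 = -c^2 + c*(8*y - 6) + 9*y^2 + 74*y + 16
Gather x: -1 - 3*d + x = -3*d + x - 1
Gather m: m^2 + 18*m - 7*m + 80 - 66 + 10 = m^2 + 11*m + 24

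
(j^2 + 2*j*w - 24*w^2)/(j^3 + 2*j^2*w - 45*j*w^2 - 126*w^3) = (-j + 4*w)/(-j^2 + 4*j*w + 21*w^2)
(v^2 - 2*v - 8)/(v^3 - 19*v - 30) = (v - 4)/(v^2 - 2*v - 15)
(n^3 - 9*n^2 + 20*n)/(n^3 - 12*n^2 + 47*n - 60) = n/(n - 3)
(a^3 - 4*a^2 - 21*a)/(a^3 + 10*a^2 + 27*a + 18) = a*(a - 7)/(a^2 + 7*a + 6)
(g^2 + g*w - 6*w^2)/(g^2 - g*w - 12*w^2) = (-g + 2*w)/(-g + 4*w)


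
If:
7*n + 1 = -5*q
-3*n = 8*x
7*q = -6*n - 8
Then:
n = 33/19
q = -50/19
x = -99/152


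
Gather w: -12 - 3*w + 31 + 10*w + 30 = 7*w + 49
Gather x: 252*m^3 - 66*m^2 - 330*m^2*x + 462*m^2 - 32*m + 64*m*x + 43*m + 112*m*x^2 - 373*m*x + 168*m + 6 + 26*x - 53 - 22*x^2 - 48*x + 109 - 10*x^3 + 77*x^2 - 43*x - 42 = 252*m^3 + 396*m^2 + 179*m - 10*x^3 + x^2*(112*m + 55) + x*(-330*m^2 - 309*m - 65) + 20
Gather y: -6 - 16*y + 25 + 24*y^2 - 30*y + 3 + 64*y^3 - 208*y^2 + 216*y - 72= 64*y^3 - 184*y^2 + 170*y - 50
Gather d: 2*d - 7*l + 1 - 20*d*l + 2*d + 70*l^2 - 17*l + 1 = d*(4 - 20*l) + 70*l^2 - 24*l + 2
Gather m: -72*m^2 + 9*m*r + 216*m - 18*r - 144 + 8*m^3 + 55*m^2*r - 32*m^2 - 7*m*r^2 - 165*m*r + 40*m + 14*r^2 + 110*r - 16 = 8*m^3 + m^2*(55*r - 104) + m*(-7*r^2 - 156*r + 256) + 14*r^2 + 92*r - 160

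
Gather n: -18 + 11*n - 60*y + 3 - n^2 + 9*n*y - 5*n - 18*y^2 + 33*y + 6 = -n^2 + n*(9*y + 6) - 18*y^2 - 27*y - 9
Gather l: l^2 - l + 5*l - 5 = l^2 + 4*l - 5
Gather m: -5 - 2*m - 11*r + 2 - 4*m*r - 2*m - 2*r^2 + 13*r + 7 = m*(-4*r - 4) - 2*r^2 + 2*r + 4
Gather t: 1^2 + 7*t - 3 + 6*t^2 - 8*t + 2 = 6*t^2 - t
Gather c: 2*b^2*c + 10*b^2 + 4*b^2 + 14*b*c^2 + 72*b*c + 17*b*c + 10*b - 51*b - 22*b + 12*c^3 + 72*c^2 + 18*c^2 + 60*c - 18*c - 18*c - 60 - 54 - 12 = 14*b^2 - 63*b + 12*c^3 + c^2*(14*b + 90) + c*(2*b^2 + 89*b + 24) - 126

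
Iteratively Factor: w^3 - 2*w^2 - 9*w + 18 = (w + 3)*(w^2 - 5*w + 6) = (w - 2)*(w + 3)*(w - 3)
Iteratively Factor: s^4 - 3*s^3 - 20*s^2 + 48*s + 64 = (s + 4)*(s^3 - 7*s^2 + 8*s + 16) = (s - 4)*(s + 4)*(s^2 - 3*s - 4) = (s - 4)*(s + 1)*(s + 4)*(s - 4)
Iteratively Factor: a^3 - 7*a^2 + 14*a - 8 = (a - 1)*(a^2 - 6*a + 8) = (a - 4)*(a - 1)*(a - 2)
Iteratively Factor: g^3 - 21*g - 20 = (g - 5)*(g^2 + 5*g + 4) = (g - 5)*(g + 1)*(g + 4)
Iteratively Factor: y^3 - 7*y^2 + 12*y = (y - 3)*(y^2 - 4*y) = y*(y - 3)*(y - 4)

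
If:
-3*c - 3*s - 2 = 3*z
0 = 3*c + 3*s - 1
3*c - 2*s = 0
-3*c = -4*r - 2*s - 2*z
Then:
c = 2/15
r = 1/2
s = 1/5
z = -1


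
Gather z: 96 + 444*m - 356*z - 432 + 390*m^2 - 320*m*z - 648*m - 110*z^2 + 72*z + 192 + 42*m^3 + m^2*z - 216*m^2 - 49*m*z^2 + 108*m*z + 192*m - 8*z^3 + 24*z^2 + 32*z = 42*m^3 + 174*m^2 - 12*m - 8*z^3 + z^2*(-49*m - 86) + z*(m^2 - 212*m - 252) - 144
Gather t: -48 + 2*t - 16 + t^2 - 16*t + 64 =t^2 - 14*t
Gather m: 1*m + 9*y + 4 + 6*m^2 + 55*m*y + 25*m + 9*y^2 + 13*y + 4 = 6*m^2 + m*(55*y + 26) + 9*y^2 + 22*y + 8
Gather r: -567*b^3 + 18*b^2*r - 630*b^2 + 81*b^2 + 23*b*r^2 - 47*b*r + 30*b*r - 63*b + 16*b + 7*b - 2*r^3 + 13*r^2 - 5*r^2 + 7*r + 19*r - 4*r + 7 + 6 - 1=-567*b^3 - 549*b^2 - 40*b - 2*r^3 + r^2*(23*b + 8) + r*(18*b^2 - 17*b + 22) + 12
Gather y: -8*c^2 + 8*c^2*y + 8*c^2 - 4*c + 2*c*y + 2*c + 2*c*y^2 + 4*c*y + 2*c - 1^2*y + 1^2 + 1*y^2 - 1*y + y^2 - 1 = y^2*(2*c + 2) + y*(8*c^2 + 6*c - 2)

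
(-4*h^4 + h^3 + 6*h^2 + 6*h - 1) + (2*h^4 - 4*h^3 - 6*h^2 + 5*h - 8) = -2*h^4 - 3*h^3 + 11*h - 9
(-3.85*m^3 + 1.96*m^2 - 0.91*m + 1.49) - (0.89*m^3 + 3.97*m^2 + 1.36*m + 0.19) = -4.74*m^3 - 2.01*m^2 - 2.27*m + 1.3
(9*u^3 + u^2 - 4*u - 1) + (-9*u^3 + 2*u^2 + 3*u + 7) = 3*u^2 - u + 6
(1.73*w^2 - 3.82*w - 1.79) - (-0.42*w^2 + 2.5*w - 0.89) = 2.15*w^2 - 6.32*w - 0.9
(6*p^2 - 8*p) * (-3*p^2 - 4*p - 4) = -18*p^4 + 8*p^2 + 32*p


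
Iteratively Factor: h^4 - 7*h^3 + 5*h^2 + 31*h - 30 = (h - 1)*(h^3 - 6*h^2 - h + 30) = (h - 1)*(h + 2)*(h^2 - 8*h + 15) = (h - 5)*(h - 1)*(h + 2)*(h - 3)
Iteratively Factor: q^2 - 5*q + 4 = (q - 4)*(q - 1)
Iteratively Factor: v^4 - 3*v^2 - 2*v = (v + 1)*(v^3 - v^2 - 2*v) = (v - 2)*(v + 1)*(v^2 + v) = v*(v - 2)*(v + 1)*(v + 1)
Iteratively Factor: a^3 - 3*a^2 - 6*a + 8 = (a + 2)*(a^2 - 5*a + 4) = (a - 4)*(a + 2)*(a - 1)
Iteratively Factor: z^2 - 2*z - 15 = (z + 3)*(z - 5)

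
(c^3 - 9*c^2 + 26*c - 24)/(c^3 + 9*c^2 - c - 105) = (c^2 - 6*c + 8)/(c^2 + 12*c + 35)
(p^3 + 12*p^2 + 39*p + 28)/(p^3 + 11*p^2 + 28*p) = (p + 1)/p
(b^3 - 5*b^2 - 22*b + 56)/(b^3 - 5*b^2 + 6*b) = (b^2 - 3*b - 28)/(b*(b - 3))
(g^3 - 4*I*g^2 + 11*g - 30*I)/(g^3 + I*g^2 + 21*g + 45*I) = (g - 2*I)/(g + 3*I)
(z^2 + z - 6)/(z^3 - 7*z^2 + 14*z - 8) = (z + 3)/(z^2 - 5*z + 4)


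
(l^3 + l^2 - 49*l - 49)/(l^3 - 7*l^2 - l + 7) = (l + 7)/(l - 1)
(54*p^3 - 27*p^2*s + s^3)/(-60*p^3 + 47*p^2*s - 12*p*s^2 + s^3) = (-18*p^2 + 3*p*s + s^2)/(20*p^2 - 9*p*s + s^2)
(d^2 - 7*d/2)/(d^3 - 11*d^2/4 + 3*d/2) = 2*(2*d - 7)/(4*d^2 - 11*d + 6)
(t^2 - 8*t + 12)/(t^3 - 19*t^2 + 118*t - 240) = (t - 2)/(t^2 - 13*t + 40)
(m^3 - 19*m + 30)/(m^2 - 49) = (m^3 - 19*m + 30)/(m^2 - 49)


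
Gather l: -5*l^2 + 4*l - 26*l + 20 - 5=-5*l^2 - 22*l + 15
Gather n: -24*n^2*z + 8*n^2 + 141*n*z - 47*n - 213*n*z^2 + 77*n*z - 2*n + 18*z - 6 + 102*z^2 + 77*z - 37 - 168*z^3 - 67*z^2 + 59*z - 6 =n^2*(8 - 24*z) + n*(-213*z^2 + 218*z - 49) - 168*z^3 + 35*z^2 + 154*z - 49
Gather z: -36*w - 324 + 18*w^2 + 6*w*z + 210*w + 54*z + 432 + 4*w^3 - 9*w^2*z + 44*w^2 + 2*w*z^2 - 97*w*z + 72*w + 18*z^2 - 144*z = 4*w^3 + 62*w^2 + 246*w + z^2*(2*w + 18) + z*(-9*w^2 - 91*w - 90) + 108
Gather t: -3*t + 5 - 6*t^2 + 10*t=-6*t^2 + 7*t + 5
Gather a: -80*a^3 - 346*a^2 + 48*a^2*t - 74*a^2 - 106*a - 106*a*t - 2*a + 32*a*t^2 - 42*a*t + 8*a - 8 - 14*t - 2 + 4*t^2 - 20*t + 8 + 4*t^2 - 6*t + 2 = -80*a^3 + a^2*(48*t - 420) + a*(32*t^2 - 148*t - 100) + 8*t^2 - 40*t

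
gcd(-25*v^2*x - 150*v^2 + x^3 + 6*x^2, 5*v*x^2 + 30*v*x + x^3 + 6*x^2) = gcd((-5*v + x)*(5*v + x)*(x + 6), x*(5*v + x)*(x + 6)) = 5*v*x + 30*v + x^2 + 6*x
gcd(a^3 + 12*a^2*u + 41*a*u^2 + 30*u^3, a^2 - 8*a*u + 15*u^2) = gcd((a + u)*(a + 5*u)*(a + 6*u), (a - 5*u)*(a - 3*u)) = 1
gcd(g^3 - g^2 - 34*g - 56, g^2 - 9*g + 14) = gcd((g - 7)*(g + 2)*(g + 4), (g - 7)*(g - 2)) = g - 7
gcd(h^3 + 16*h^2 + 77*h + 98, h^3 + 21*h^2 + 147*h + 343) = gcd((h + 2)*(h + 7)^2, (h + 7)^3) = h^2 + 14*h + 49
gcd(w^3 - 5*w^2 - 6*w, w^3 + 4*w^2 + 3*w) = w^2 + w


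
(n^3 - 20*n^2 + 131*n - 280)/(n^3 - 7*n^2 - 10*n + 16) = (n^2 - 12*n + 35)/(n^2 + n - 2)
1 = 1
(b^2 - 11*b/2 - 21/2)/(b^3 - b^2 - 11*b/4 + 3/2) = 2*(b - 7)/(2*b^2 - 5*b + 2)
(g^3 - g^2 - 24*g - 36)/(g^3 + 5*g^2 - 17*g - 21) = (g^3 - g^2 - 24*g - 36)/(g^3 + 5*g^2 - 17*g - 21)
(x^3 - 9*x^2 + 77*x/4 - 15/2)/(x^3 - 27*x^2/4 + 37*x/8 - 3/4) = 2*(2*x - 5)/(4*x - 1)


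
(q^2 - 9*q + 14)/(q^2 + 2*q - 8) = (q - 7)/(q + 4)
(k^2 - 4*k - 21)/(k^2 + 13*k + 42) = (k^2 - 4*k - 21)/(k^2 + 13*k + 42)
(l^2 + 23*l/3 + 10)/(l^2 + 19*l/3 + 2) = (3*l + 5)/(3*l + 1)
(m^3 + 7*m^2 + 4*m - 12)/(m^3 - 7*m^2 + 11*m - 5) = (m^2 + 8*m + 12)/(m^2 - 6*m + 5)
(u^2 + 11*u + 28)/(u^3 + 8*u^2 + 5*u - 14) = (u + 4)/(u^2 + u - 2)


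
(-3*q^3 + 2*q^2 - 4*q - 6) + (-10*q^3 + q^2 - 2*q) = -13*q^3 + 3*q^2 - 6*q - 6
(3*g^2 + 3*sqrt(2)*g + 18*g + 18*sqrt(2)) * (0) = 0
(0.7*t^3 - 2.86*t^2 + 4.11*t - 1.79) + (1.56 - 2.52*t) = 0.7*t^3 - 2.86*t^2 + 1.59*t - 0.23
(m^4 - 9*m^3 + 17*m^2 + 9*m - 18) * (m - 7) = m^5 - 16*m^4 + 80*m^3 - 110*m^2 - 81*m + 126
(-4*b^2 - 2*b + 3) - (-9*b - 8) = -4*b^2 + 7*b + 11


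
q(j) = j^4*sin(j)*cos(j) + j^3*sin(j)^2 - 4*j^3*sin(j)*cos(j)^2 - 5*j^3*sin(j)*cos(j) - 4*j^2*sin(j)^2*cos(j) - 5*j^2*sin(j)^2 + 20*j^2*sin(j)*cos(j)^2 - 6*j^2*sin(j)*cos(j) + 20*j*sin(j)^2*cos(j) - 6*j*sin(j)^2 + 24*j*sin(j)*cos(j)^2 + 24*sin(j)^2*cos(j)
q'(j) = -j^4*sin(j)^2 + j^4*cos(j)^2 + 8*j^3*sin(j)^2*cos(j) + 5*j^3*sin(j)^2 + 6*j^3*sin(j)*cos(j) - 4*j^3*cos(j)^3 - 5*j^3*cos(j)^2 + 4*j^2*sin(j)^3 - 40*j^2*sin(j)^2*cos(j) + 9*j^2*sin(j)^2 - 20*j^2*sin(j)*cos(j)^2 - 25*j^2*sin(j)*cos(j) + 20*j^2*cos(j)^3 - 6*j^2*cos(j)^2 - 20*j*sin(j)^3 - 56*j*sin(j)^2*cos(j) - 10*j*sin(j)^2 + 80*j*sin(j)*cos(j)^2 - 24*j*sin(j)*cos(j) + 24*j*cos(j)^3 - 24*sin(j)^3 + 20*sin(j)^2*cos(j) - 6*sin(j)^2 + 72*sin(j)*cos(j)^2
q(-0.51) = 5.81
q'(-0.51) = -7.36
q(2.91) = 49.10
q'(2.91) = -148.39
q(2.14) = 13.64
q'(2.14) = 132.29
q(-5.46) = 913.26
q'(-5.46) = -1521.27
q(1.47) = -13.58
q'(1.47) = -52.24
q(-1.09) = -2.31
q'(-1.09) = 25.16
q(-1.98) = -0.36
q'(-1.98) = -9.51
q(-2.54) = -8.62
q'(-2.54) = 25.83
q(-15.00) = 24571.81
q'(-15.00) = 3288.85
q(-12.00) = 15664.79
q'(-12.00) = 5860.93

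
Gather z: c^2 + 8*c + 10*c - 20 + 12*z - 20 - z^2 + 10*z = c^2 + 18*c - z^2 + 22*z - 40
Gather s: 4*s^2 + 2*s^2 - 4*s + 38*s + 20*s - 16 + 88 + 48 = 6*s^2 + 54*s + 120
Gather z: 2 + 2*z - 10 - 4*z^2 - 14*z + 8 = -4*z^2 - 12*z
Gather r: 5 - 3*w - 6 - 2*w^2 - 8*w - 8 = -2*w^2 - 11*w - 9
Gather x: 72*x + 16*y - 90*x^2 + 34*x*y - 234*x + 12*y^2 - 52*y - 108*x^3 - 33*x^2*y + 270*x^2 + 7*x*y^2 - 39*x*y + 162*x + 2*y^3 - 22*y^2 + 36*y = -108*x^3 + x^2*(180 - 33*y) + x*(7*y^2 - 5*y) + 2*y^3 - 10*y^2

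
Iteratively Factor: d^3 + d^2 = (d + 1)*(d^2) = d*(d + 1)*(d)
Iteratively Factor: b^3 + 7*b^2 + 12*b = (b + 3)*(b^2 + 4*b) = b*(b + 3)*(b + 4)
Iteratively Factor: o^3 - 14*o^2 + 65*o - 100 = (o - 5)*(o^2 - 9*o + 20) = (o - 5)^2*(o - 4)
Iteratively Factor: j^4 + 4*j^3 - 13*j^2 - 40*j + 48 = (j - 3)*(j^3 + 7*j^2 + 8*j - 16) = (j - 3)*(j - 1)*(j^2 + 8*j + 16) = (j - 3)*(j - 1)*(j + 4)*(j + 4)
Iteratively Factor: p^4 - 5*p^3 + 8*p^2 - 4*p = (p - 2)*(p^3 - 3*p^2 + 2*p) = (p - 2)^2*(p^2 - p) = (p - 2)^2*(p - 1)*(p)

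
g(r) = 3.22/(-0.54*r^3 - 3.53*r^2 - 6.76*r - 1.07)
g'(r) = 3.22*(1.62*r^2 + 7.06*r + 6.76)/(-0.54*r^3 - 3.53*r^2 - 6.76*r - 1.07)^2 = (5.2164*r^2 + 22.7332*r + 21.7672)/(0.54*r^3 + 3.53*r^2 + 6.76*r + 1.07)^2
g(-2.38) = 1.40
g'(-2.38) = -0.53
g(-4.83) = 0.32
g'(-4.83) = 0.33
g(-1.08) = 1.15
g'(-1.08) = 0.42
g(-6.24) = 0.09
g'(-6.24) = 0.07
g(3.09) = -0.04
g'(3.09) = 0.03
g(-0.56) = 1.89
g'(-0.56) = 3.68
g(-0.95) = 1.22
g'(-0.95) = 0.71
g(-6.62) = 0.07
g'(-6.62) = 0.05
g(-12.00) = 0.01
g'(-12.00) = 0.00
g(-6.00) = 0.11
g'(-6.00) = 0.09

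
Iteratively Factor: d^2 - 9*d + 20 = (d - 5)*(d - 4)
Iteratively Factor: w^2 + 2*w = (w + 2)*(w)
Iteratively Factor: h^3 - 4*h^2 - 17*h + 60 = (h - 5)*(h^2 + h - 12) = (h - 5)*(h - 3)*(h + 4)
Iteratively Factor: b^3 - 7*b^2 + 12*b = (b - 3)*(b^2 - 4*b) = b*(b - 3)*(b - 4)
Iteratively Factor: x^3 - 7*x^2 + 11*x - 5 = (x - 5)*(x^2 - 2*x + 1) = (x - 5)*(x - 1)*(x - 1)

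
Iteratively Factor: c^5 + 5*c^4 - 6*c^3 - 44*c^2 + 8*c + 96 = (c - 2)*(c^4 + 7*c^3 + 8*c^2 - 28*c - 48) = (c - 2)^2*(c^3 + 9*c^2 + 26*c + 24) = (c - 2)^2*(c + 2)*(c^2 + 7*c + 12) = (c - 2)^2*(c + 2)*(c + 4)*(c + 3)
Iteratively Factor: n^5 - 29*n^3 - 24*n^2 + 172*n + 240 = (n - 5)*(n^4 + 5*n^3 - 4*n^2 - 44*n - 48) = (n - 5)*(n - 3)*(n^3 + 8*n^2 + 20*n + 16) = (n - 5)*(n - 3)*(n + 4)*(n^2 + 4*n + 4) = (n - 5)*(n - 3)*(n + 2)*(n + 4)*(n + 2)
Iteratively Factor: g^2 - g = (g)*(g - 1)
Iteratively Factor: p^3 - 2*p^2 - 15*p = (p - 5)*(p^2 + 3*p) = p*(p - 5)*(p + 3)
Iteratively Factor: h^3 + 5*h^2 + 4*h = (h + 1)*(h^2 + 4*h) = h*(h + 1)*(h + 4)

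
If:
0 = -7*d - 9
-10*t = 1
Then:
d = -9/7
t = -1/10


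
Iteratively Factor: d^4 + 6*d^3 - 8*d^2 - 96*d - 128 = (d + 4)*(d^3 + 2*d^2 - 16*d - 32) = (d + 2)*(d + 4)*(d^2 - 16) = (d - 4)*(d + 2)*(d + 4)*(d + 4)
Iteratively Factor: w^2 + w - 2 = (w + 2)*(w - 1)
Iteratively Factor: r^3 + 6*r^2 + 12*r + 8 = (r + 2)*(r^2 + 4*r + 4) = (r + 2)^2*(r + 2)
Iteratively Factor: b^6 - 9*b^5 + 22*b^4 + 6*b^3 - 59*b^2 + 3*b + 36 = (b - 3)*(b^5 - 6*b^4 + 4*b^3 + 18*b^2 - 5*b - 12) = (b - 3)*(b + 1)*(b^4 - 7*b^3 + 11*b^2 + 7*b - 12) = (b - 4)*(b - 3)*(b + 1)*(b^3 - 3*b^2 - b + 3) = (b - 4)*(b - 3)*(b + 1)^2*(b^2 - 4*b + 3) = (b - 4)*(b - 3)^2*(b + 1)^2*(b - 1)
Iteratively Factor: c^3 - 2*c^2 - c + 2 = (c - 1)*(c^2 - c - 2) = (c - 1)*(c + 1)*(c - 2)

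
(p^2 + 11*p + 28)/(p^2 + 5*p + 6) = (p^2 + 11*p + 28)/(p^2 + 5*p + 6)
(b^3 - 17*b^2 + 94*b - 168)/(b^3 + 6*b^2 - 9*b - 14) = (b^3 - 17*b^2 + 94*b - 168)/(b^3 + 6*b^2 - 9*b - 14)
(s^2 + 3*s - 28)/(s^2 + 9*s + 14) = (s - 4)/(s + 2)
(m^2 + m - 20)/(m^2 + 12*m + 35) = (m - 4)/(m + 7)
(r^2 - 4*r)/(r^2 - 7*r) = (r - 4)/(r - 7)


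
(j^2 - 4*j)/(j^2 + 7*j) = (j - 4)/(j + 7)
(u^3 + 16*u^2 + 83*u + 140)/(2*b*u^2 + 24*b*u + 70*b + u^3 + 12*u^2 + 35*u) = (u + 4)/(2*b + u)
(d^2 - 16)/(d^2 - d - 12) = (d + 4)/(d + 3)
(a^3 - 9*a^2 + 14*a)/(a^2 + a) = (a^2 - 9*a + 14)/(a + 1)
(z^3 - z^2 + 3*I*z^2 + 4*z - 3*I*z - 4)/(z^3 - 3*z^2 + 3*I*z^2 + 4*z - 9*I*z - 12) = (z - 1)/(z - 3)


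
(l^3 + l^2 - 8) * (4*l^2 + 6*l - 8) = 4*l^5 + 10*l^4 - 2*l^3 - 40*l^2 - 48*l + 64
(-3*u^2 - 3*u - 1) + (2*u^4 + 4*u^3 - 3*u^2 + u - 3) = 2*u^4 + 4*u^3 - 6*u^2 - 2*u - 4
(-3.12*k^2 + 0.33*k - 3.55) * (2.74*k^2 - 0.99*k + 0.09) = -8.5488*k^4 + 3.993*k^3 - 10.3345*k^2 + 3.5442*k - 0.3195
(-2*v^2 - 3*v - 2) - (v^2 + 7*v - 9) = -3*v^2 - 10*v + 7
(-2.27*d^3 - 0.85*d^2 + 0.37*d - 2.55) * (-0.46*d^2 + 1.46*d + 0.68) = 1.0442*d^5 - 2.9232*d^4 - 2.9548*d^3 + 1.1352*d^2 - 3.4714*d - 1.734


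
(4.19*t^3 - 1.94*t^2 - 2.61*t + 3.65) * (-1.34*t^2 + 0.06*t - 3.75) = -5.6146*t^5 + 2.851*t^4 - 12.3315*t^3 + 2.2274*t^2 + 10.0065*t - 13.6875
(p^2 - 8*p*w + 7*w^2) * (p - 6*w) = p^3 - 14*p^2*w + 55*p*w^2 - 42*w^3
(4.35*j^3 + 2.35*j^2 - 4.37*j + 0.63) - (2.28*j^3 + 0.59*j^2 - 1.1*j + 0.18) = 2.07*j^3 + 1.76*j^2 - 3.27*j + 0.45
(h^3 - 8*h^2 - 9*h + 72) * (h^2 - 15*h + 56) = h^5 - 23*h^4 + 167*h^3 - 241*h^2 - 1584*h + 4032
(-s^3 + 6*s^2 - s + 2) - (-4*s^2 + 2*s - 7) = -s^3 + 10*s^2 - 3*s + 9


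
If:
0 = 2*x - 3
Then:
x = 3/2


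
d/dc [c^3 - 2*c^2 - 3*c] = 3*c^2 - 4*c - 3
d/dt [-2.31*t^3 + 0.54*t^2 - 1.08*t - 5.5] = -6.93*t^2 + 1.08*t - 1.08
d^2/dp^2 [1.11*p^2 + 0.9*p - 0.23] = 2.22000000000000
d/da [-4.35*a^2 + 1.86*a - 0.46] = 1.86 - 8.7*a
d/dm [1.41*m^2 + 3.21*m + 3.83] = 2.82*m + 3.21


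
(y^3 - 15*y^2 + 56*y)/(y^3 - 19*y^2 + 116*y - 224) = y/(y - 4)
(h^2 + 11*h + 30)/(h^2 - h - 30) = (h + 6)/(h - 6)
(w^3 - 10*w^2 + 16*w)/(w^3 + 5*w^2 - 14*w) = (w - 8)/(w + 7)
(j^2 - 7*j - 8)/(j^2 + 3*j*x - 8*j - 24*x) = (j + 1)/(j + 3*x)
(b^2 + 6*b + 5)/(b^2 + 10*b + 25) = (b + 1)/(b + 5)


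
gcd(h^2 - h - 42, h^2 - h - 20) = 1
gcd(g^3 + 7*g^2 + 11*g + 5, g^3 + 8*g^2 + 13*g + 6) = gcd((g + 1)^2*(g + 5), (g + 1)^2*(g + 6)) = g^2 + 2*g + 1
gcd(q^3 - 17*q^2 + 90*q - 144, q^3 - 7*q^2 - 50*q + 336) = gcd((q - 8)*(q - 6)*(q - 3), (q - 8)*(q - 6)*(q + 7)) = q^2 - 14*q + 48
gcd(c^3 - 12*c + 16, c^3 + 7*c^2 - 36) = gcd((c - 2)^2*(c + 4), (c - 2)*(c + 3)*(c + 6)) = c - 2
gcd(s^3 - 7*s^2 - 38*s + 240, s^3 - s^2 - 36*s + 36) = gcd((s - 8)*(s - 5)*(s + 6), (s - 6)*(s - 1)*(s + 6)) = s + 6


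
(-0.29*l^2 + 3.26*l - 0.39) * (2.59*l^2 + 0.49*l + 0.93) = -0.7511*l^4 + 8.3013*l^3 + 0.3176*l^2 + 2.8407*l - 0.3627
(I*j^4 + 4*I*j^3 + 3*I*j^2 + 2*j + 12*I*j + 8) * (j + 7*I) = I*j^5 - 7*j^4 + 4*I*j^4 - 28*j^3 + 3*I*j^3 - 19*j^2 + 12*I*j^2 - 76*j + 14*I*j + 56*I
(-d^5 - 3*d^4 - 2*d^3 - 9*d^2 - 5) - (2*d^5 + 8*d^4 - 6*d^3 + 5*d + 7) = -3*d^5 - 11*d^4 + 4*d^3 - 9*d^2 - 5*d - 12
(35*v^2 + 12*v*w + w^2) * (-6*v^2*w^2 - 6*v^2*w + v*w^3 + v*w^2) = -210*v^4*w^2 - 210*v^4*w - 37*v^3*w^3 - 37*v^3*w^2 + 6*v^2*w^4 + 6*v^2*w^3 + v*w^5 + v*w^4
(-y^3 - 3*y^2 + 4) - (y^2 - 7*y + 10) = -y^3 - 4*y^2 + 7*y - 6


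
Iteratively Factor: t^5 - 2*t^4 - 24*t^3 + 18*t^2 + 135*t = (t - 3)*(t^4 + t^3 - 21*t^2 - 45*t) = t*(t - 3)*(t^3 + t^2 - 21*t - 45) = t*(t - 3)*(t + 3)*(t^2 - 2*t - 15) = t*(t - 3)*(t + 3)^2*(t - 5)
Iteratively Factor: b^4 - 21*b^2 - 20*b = (b + 1)*(b^3 - b^2 - 20*b) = (b - 5)*(b + 1)*(b^2 + 4*b) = b*(b - 5)*(b + 1)*(b + 4)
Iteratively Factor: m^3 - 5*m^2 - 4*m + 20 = (m - 5)*(m^2 - 4) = (m - 5)*(m + 2)*(m - 2)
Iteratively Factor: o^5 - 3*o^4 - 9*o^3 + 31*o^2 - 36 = (o - 2)*(o^4 - o^3 - 11*o^2 + 9*o + 18) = (o - 2)*(o + 1)*(o^3 - 2*o^2 - 9*o + 18) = (o - 2)^2*(o + 1)*(o^2 - 9) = (o - 2)^2*(o + 1)*(o + 3)*(o - 3)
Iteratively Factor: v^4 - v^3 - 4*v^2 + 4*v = (v)*(v^3 - v^2 - 4*v + 4) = v*(v + 2)*(v^2 - 3*v + 2) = v*(v - 2)*(v + 2)*(v - 1)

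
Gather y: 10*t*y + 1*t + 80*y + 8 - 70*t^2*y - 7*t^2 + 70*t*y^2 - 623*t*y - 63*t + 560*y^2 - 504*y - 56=-7*t^2 - 62*t + y^2*(70*t + 560) + y*(-70*t^2 - 613*t - 424) - 48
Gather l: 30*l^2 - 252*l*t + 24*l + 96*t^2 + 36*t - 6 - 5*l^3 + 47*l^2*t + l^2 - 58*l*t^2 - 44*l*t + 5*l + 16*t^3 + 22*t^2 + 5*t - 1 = -5*l^3 + l^2*(47*t + 31) + l*(-58*t^2 - 296*t + 29) + 16*t^3 + 118*t^2 + 41*t - 7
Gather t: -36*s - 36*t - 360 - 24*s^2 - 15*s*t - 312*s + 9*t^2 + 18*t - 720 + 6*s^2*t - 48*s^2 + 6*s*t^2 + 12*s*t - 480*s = -72*s^2 - 828*s + t^2*(6*s + 9) + t*(6*s^2 - 3*s - 18) - 1080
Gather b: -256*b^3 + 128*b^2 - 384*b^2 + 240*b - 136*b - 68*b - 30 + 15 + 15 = -256*b^3 - 256*b^2 + 36*b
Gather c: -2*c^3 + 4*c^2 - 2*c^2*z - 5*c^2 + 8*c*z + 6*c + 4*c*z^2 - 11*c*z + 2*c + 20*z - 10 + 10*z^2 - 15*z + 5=-2*c^3 + c^2*(-2*z - 1) + c*(4*z^2 - 3*z + 8) + 10*z^2 + 5*z - 5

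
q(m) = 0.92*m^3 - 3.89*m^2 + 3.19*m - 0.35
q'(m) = 2.76*m^2 - 7.78*m + 3.19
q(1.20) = -0.53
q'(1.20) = -2.17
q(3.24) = 0.44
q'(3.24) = 6.96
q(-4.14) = -145.51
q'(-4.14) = 82.70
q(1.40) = -0.98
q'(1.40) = -2.29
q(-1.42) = -15.36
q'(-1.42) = 19.80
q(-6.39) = -419.61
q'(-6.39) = 165.60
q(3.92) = 7.80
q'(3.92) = 15.10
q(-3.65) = -108.55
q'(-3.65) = 68.36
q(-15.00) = -4028.45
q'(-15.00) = 740.89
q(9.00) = 383.95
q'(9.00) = 156.73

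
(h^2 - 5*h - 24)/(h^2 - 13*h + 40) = (h + 3)/(h - 5)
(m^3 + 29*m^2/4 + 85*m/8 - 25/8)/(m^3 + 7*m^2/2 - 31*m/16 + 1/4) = 2*(2*m^2 + 15*m + 25)/(4*m^2 + 15*m - 4)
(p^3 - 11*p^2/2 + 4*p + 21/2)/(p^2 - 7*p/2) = p - 2 - 3/p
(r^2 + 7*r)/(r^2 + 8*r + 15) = r*(r + 7)/(r^2 + 8*r + 15)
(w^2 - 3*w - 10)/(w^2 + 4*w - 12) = (w^2 - 3*w - 10)/(w^2 + 4*w - 12)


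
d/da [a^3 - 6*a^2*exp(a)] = 3*a*(-2*a*exp(a) + a - 4*exp(a))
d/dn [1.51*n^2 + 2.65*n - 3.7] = 3.02*n + 2.65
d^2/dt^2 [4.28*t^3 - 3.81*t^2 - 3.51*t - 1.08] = 25.68*t - 7.62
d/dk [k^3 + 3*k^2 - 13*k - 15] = 3*k^2 + 6*k - 13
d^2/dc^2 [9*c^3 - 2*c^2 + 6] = 54*c - 4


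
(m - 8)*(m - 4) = m^2 - 12*m + 32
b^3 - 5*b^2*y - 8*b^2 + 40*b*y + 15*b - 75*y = (b - 5)*(b - 3)*(b - 5*y)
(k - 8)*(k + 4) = k^2 - 4*k - 32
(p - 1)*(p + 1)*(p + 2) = p^3 + 2*p^2 - p - 2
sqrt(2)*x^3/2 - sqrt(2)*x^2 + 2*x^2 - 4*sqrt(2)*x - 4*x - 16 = (x - 4)*(x + 2*sqrt(2))*(sqrt(2)*x/2 + sqrt(2))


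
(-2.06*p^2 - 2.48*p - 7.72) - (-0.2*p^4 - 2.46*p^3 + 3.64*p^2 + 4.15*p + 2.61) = 0.2*p^4 + 2.46*p^3 - 5.7*p^2 - 6.63*p - 10.33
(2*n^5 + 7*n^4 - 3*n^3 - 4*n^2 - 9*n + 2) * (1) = 2*n^5 + 7*n^4 - 3*n^3 - 4*n^2 - 9*n + 2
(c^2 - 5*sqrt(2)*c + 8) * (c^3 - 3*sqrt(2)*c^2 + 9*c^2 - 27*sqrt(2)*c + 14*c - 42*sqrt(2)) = c^5 - 8*sqrt(2)*c^4 + 9*c^4 - 72*sqrt(2)*c^3 + 52*c^3 - 136*sqrt(2)*c^2 + 342*c^2 - 216*sqrt(2)*c + 532*c - 336*sqrt(2)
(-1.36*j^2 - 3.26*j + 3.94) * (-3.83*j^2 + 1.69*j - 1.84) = 5.2088*j^4 + 10.1874*j^3 - 18.0972*j^2 + 12.657*j - 7.2496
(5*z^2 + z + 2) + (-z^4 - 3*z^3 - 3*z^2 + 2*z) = -z^4 - 3*z^3 + 2*z^2 + 3*z + 2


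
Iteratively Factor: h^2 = (h)*(h)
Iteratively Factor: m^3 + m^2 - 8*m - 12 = (m - 3)*(m^2 + 4*m + 4) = (m - 3)*(m + 2)*(m + 2)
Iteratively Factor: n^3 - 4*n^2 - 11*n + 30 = (n - 5)*(n^2 + n - 6) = (n - 5)*(n - 2)*(n + 3)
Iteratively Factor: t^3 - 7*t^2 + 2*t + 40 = (t - 5)*(t^2 - 2*t - 8) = (t - 5)*(t + 2)*(t - 4)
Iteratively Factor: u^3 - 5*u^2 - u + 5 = (u + 1)*(u^2 - 6*u + 5) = (u - 1)*(u + 1)*(u - 5)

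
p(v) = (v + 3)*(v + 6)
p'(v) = 2*v + 9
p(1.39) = 32.44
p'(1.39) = 11.78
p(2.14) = 41.84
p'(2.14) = 13.28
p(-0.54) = 13.43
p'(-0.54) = 7.92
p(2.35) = 44.67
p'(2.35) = 13.70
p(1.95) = 39.35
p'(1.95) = 12.90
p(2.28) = 43.72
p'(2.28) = 13.56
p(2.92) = 52.81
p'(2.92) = 14.84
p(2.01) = 40.13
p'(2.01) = 13.02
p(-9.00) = 18.00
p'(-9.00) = -9.00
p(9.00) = 180.00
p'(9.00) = 27.00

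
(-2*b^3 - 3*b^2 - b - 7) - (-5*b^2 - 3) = -2*b^3 + 2*b^2 - b - 4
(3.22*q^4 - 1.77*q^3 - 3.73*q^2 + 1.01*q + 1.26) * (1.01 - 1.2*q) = -3.864*q^5 + 5.3762*q^4 + 2.6883*q^3 - 4.9793*q^2 - 0.4919*q + 1.2726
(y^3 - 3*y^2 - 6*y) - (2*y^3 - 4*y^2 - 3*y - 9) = -y^3 + y^2 - 3*y + 9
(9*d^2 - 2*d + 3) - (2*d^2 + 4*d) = 7*d^2 - 6*d + 3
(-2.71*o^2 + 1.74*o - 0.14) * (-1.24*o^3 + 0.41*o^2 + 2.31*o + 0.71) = 3.3604*o^5 - 3.2687*o^4 - 5.3731*o^3 + 2.0379*o^2 + 0.912*o - 0.0994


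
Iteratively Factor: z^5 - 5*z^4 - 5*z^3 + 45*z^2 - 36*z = (z)*(z^4 - 5*z^3 - 5*z^2 + 45*z - 36) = z*(z - 1)*(z^3 - 4*z^2 - 9*z + 36) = z*(z - 3)*(z - 1)*(z^2 - z - 12) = z*(z - 4)*(z - 3)*(z - 1)*(z + 3)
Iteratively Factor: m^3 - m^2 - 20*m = (m - 5)*(m^2 + 4*m) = (m - 5)*(m + 4)*(m)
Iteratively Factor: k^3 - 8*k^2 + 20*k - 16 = (k - 2)*(k^2 - 6*k + 8) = (k - 4)*(k - 2)*(k - 2)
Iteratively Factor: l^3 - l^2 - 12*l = (l)*(l^2 - l - 12) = l*(l - 4)*(l + 3)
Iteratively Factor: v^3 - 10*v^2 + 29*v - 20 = (v - 1)*(v^2 - 9*v + 20) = (v - 5)*(v - 1)*(v - 4)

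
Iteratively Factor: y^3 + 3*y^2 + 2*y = (y)*(y^2 + 3*y + 2) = y*(y + 1)*(y + 2)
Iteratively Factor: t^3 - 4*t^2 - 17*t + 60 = (t - 5)*(t^2 + t - 12) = (t - 5)*(t + 4)*(t - 3)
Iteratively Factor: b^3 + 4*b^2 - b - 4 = (b + 4)*(b^2 - 1) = (b - 1)*(b + 4)*(b + 1)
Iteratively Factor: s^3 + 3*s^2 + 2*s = (s)*(s^2 + 3*s + 2) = s*(s + 2)*(s + 1)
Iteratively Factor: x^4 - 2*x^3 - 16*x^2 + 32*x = (x + 4)*(x^3 - 6*x^2 + 8*x) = (x - 2)*(x + 4)*(x^2 - 4*x) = x*(x - 2)*(x + 4)*(x - 4)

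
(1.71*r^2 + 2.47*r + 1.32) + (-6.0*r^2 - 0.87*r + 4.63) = -4.29*r^2 + 1.6*r + 5.95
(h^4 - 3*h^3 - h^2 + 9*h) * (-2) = -2*h^4 + 6*h^3 + 2*h^2 - 18*h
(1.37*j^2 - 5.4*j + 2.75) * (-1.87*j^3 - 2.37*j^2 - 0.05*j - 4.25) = -2.5619*j^5 + 6.8511*j^4 + 7.587*j^3 - 12.07*j^2 + 22.8125*j - 11.6875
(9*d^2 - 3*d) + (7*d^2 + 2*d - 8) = 16*d^2 - d - 8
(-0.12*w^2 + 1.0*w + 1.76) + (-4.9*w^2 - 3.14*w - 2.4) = -5.02*w^2 - 2.14*w - 0.64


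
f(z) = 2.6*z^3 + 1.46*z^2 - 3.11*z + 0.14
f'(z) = 7.8*z^2 + 2.92*z - 3.11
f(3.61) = 130.26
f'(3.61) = 109.08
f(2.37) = 35.58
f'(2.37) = 47.62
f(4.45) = 244.33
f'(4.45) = 164.34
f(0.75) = -0.27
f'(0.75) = 3.47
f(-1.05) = 2.01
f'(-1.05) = 2.42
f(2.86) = 64.01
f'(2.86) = 69.04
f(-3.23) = -62.20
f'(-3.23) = 68.84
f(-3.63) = -93.70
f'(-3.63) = 89.07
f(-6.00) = -490.24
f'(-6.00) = 260.17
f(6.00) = 595.64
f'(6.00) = 295.21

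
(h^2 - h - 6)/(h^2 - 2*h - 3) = (h + 2)/(h + 1)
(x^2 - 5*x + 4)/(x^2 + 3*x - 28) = (x - 1)/(x + 7)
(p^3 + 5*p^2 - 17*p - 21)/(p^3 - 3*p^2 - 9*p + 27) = (p^2 + 8*p + 7)/(p^2 - 9)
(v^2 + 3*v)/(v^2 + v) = (v + 3)/(v + 1)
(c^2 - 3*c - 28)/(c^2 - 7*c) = (c + 4)/c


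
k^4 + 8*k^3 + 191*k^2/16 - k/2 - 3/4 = (k - 1/4)*(k + 1/4)*(k + 2)*(k + 6)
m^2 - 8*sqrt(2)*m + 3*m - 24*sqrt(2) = (m + 3)*(m - 8*sqrt(2))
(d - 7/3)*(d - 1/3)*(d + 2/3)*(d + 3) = d^4 + d^3 - 7*d^2 - 67*d/27 + 14/9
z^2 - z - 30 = (z - 6)*(z + 5)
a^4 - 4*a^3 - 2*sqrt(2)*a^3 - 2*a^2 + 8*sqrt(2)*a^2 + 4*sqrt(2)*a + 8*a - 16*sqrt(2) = (a - 4)*(a - 2*sqrt(2))*(a - sqrt(2))*(a + sqrt(2))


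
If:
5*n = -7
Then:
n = -7/5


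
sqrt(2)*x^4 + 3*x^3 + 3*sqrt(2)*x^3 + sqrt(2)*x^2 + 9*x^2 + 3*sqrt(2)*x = x*(x + 3)*(x + sqrt(2))*(sqrt(2)*x + 1)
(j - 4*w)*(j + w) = j^2 - 3*j*w - 4*w^2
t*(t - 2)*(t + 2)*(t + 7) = t^4 + 7*t^3 - 4*t^2 - 28*t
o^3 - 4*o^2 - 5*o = o*(o - 5)*(o + 1)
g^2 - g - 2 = (g - 2)*(g + 1)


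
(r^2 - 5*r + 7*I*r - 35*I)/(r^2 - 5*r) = (r + 7*I)/r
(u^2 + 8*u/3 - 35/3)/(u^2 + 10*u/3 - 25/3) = (3*u - 7)/(3*u - 5)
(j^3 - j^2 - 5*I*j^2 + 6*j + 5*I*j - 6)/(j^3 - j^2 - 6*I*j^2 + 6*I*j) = (j + I)/j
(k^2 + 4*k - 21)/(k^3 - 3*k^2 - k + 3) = (k + 7)/(k^2 - 1)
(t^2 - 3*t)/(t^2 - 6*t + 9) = t/(t - 3)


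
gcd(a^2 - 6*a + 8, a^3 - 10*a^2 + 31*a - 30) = a - 2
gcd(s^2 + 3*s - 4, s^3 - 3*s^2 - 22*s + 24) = s^2 + 3*s - 4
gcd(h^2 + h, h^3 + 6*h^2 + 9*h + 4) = h + 1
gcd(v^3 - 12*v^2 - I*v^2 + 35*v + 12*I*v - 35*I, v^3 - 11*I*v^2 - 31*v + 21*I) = v - I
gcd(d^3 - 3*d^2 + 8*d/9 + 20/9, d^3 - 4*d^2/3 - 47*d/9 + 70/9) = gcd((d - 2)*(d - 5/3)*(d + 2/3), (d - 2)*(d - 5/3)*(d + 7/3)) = d^2 - 11*d/3 + 10/3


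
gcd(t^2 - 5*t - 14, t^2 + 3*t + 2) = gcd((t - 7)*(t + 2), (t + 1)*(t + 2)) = t + 2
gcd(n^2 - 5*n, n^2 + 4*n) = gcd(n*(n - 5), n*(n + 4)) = n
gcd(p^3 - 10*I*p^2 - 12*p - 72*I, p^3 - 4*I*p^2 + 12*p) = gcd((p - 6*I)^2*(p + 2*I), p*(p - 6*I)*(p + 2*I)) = p^2 - 4*I*p + 12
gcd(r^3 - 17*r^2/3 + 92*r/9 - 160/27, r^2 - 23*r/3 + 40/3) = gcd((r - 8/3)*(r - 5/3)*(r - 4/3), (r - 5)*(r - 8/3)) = r - 8/3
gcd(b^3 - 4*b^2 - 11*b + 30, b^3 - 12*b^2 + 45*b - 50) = b^2 - 7*b + 10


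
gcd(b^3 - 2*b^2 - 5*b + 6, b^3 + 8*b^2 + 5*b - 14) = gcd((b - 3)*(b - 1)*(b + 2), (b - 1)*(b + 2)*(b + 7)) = b^2 + b - 2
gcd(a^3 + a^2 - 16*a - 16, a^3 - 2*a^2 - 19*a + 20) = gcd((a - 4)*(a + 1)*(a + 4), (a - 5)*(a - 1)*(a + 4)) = a + 4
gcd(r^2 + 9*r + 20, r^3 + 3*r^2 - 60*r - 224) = r + 4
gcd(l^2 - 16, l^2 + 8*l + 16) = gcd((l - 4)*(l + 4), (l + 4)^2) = l + 4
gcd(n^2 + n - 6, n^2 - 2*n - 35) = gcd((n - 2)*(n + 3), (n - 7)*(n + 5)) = 1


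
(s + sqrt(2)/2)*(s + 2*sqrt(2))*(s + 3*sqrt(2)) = s^3 + 11*sqrt(2)*s^2/2 + 17*s + 6*sqrt(2)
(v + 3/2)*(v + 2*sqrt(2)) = v^2 + 3*v/2 + 2*sqrt(2)*v + 3*sqrt(2)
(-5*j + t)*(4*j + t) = -20*j^2 - j*t + t^2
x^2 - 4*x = x*(x - 4)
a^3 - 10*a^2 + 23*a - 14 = (a - 7)*(a - 2)*(a - 1)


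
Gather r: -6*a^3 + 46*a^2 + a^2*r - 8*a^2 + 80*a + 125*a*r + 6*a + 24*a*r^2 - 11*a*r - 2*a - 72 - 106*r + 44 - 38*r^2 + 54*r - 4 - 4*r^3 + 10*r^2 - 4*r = -6*a^3 + 38*a^2 + 84*a - 4*r^3 + r^2*(24*a - 28) + r*(a^2 + 114*a - 56) - 32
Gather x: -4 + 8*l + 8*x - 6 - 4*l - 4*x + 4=4*l + 4*x - 6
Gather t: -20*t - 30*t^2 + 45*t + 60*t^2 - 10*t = 30*t^2 + 15*t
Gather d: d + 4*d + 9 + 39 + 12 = 5*d + 60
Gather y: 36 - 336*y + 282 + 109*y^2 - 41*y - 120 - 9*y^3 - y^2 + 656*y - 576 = -9*y^3 + 108*y^2 + 279*y - 378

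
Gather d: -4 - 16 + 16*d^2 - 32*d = 16*d^2 - 32*d - 20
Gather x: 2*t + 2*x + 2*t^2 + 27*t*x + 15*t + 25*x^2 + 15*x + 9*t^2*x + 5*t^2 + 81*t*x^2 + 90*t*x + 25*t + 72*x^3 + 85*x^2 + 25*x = 7*t^2 + 42*t + 72*x^3 + x^2*(81*t + 110) + x*(9*t^2 + 117*t + 42)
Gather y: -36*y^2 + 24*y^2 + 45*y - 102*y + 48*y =-12*y^2 - 9*y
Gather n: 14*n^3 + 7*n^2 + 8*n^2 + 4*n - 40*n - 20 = 14*n^3 + 15*n^2 - 36*n - 20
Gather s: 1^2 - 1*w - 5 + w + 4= 0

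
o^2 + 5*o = o*(o + 5)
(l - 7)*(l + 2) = l^2 - 5*l - 14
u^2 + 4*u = u*(u + 4)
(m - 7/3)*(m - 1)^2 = m^3 - 13*m^2/3 + 17*m/3 - 7/3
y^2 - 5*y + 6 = (y - 3)*(y - 2)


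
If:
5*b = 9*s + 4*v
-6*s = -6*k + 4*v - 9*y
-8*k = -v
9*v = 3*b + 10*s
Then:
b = 396*y/163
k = 63*y/326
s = 108*y/163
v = 252*y/163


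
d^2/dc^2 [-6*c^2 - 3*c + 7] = -12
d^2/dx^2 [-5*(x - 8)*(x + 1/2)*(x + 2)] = 55 - 30*x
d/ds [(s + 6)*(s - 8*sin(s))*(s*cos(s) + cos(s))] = -(s + 1)*(s + 6)*(8*cos(s) - 1)*cos(s) + (s + 1)*(s - 8*sin(s))*cos(s) - (s + 6)*(s - 8*sin(s))*(s*sin(s) - sqrt(2)*cos(s + pi/4))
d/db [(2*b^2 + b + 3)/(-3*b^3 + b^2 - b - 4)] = (-(4*b + 1)*(3*b^3 - b^2 + b + 4) + (2*b^2 + b + 3)*(9*b^2 - 2*b + 1))/(3*b^3 - b^2 + b + 4)^2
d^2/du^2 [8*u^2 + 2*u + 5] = 16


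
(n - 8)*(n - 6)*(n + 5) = n^3 - 9*n^2 - 22*n + 240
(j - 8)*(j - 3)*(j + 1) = j^3 - 10*j^2 + 13*j + 24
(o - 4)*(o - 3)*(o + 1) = o^3 - 6*o^2 + 5*o + 12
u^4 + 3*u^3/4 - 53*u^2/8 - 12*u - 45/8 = (u - 3)*(u + 1)*(u + 5/4)*(u + 3/2)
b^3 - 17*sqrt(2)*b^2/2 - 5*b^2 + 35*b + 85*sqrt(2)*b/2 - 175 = (b - 5)*(b - 5*sqrt(2))*(b - 7*sqrt(2)/2)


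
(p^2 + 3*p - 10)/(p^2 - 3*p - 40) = (p - 2)/(p - 8)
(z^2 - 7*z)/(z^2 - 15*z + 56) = z/(z - 8)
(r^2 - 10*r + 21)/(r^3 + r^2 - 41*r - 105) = (r - 3)/(r^2 + 8*r + 15)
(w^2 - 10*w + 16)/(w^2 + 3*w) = (w^2 - 10*w + 16)/(w*(w + 3))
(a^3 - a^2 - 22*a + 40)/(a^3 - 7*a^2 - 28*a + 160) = (a - 2)/(a - 8)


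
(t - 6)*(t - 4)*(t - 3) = t^3 - 13*t^2 + 54*t - 72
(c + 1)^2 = c^2 + 2*c + 1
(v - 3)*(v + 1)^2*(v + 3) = v^4 + 2*v^3 - 8*v^2 - 18*v - 9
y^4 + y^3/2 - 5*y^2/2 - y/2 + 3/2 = (y - 1)^2*(y + 1)*(y + 3/2)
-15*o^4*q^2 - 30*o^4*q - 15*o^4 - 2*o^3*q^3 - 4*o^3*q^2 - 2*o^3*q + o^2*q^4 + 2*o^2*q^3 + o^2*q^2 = (-5*o + q)*(3*o + q)*(o*q + o)^2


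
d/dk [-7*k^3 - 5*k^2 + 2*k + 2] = -21*k^2 - 10*k + 2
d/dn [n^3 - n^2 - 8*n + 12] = 3*n^2 - 2*n - 8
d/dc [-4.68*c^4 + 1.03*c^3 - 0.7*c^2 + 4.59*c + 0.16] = -18.72*c^3 + 3.09*c^2 - 1.4*c + 4.59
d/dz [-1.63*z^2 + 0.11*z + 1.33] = 0.11 - 3.26*z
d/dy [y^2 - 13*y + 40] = 2*y - 13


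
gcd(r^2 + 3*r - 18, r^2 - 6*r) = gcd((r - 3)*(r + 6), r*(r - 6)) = 1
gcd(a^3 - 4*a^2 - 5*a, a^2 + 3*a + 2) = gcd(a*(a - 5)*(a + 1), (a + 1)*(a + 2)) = a + 1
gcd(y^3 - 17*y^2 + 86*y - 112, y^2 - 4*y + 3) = 1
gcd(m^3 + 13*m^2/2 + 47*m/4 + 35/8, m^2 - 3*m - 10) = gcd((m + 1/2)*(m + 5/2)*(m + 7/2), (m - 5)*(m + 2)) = 1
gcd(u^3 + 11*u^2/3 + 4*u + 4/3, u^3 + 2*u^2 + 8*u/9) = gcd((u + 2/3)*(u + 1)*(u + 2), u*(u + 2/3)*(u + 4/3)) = u + 2/3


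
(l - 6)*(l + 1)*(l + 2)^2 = l^4 - l^3 - 22*l^2 - 44*l - 24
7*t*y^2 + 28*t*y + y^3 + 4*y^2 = y*(7*t + y)*(y + 4)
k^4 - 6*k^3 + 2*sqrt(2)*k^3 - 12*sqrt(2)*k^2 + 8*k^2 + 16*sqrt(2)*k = k*(k - 4)*(k - 2)*(k + 2*sqrt(2))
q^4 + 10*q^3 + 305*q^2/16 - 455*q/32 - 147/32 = (q - 3/4)*(q + 1/4)*(q + 7/2)*(q + 7)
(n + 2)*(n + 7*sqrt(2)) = n^2 + 2*n + 7*sqrt(2)*n + 14*sqrt(2)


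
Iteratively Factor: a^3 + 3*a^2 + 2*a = (a + 1)*(a^2 + 2*a) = (a + 1)*(a + 2)*(a)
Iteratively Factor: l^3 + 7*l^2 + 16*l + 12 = (l + 2)*(l^2 + 5*l + 6) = (l + 2)^2*(l + 3)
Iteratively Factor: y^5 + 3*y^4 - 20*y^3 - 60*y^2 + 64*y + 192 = (y + 2)*(y^4 + y^3 - 22*y^2 - 16*y + 96) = (y + 2)*(y + 3)*(y^3 - 2*y^2 - 16*y + 32) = (y + 2)*(y + 3)*(y + 4)*(y^2 - 6*y + 8) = (y - 2)*(y + 2)*(y + 3)*(y + 4)*(y - 4)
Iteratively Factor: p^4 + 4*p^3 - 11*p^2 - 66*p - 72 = (p - 4)*(p^3 + 8*p^2 + 21*p + 18) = (p - 4)*(p + 2)*(p^2 + 6*p + 9) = (p - 4)*(p + 2)*(p + 3)*(p + 3)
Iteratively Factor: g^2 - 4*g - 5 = (g + 1)*(g - 5)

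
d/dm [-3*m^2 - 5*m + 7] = -6*m - 5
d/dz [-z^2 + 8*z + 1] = 8 - 2*z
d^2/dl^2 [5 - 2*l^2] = -4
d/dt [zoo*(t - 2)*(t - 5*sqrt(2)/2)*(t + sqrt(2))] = nan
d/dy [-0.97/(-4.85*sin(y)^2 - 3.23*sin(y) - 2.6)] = -(9.409*sin(y) + 3.1331)*cos(y)/(4.85*sin(y)^2 + 3.23*sin(y) + 2.6)^2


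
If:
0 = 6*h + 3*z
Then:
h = -z/2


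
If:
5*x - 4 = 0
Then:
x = 4/5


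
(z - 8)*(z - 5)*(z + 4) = z^3 - 9*z^2 - 12*z + 160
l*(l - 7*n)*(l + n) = l^3 - 6*l^2*n - 7*l*n^2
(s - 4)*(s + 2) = s^2 - 2*s - 8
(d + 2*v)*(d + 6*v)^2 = d^3 + 14*d^2*v + 60*d*v^2 + 72*v^3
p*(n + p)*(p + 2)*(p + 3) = n*p^3 + 5*n*p^2 + 6*n*p + p^4 + 5*p^3 + 6*p^2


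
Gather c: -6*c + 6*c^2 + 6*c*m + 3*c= 6*c^2 + c*(6*m - 3)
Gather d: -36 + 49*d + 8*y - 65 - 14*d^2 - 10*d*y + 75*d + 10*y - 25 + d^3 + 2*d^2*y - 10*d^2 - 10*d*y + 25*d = d^3 + d^2*(2*y - 24) + d*(149 - 20*y) + 18*y - 126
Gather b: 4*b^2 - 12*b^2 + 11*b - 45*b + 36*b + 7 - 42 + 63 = -8*b^2 + 2*b + 28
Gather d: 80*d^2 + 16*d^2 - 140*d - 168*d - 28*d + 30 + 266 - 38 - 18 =96*d^2 - 336*d + 240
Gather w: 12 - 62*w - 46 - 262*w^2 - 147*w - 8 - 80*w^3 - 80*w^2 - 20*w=-80*w^3 - 342*w^2 - 229*w - 42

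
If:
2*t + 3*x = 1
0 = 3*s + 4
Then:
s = -4/3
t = 1/2 - 3*x/2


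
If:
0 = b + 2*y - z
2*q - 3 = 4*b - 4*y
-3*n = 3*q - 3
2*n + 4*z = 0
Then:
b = z - 1/6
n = -2*z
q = 2*z + 1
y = 1/12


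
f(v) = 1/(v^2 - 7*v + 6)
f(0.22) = 0.22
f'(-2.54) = 0.01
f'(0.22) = 0.32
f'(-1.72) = 0.02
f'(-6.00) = 0.00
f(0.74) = 0.73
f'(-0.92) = 0.05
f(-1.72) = 0.05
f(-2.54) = 0.03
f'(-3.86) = 0.01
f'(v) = (7 - 2*v)/(v^2 - 7*v + 6)^2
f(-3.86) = 0.02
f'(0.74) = 2.95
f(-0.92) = 0.08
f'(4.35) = -0.06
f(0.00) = 0.17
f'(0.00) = 0.19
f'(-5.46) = 0.00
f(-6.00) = 0.01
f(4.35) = -0.18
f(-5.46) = 0.01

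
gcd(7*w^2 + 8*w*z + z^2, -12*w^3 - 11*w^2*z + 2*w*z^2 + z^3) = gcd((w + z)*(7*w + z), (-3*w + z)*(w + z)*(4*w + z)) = w + z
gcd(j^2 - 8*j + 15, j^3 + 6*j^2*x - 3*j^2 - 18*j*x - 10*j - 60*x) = j - 5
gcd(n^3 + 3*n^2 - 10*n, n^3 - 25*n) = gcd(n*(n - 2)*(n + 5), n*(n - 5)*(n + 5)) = n^2 + 5*n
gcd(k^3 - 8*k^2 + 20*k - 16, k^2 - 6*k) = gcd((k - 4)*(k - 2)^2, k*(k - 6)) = 1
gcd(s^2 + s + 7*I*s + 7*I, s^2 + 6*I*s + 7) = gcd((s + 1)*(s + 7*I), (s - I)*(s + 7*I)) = s + 7*I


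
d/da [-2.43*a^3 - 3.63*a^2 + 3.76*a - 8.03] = -7.29*a^2 - 7.26*a + 3.76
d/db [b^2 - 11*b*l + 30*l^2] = 2*b - 11*l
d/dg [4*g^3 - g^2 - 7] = 2*g*(6*g - 1)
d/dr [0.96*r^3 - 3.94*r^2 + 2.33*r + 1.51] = 2.88*r^2 - 7.88*r + 2.33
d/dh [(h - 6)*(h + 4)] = 2*h - 2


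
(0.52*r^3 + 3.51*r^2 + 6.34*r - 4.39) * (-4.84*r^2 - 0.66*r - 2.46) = -2.5168*r^5 - 17.3316*r^4 - 34.2814*r^3 + 8.4286*r^2 - 12.699*r + 10.7994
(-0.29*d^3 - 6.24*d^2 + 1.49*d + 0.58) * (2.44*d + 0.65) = -0.7076*d^4 - 15.4141*d^3 - 0.4204*d^2 + 2.3837*d + 0.377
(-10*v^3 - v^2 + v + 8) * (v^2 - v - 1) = -10*v^5 + 9*v^4 + 12*v^3 + 8*v^2 - 9*v - 8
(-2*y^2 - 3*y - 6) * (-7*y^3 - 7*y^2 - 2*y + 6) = 14*y^5 + 35*y^4 + 67*y^3 + 36*y^2 - 6*y - 36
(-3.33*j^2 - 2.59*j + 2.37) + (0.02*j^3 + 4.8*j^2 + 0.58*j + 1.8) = 0.02*j^3 + 1.47*j^2 - 2.01*j + 4.17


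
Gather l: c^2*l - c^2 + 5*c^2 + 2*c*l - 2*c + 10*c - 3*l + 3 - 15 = 4*c^2 + 8*c + l*(c^2 + 2*c - 3) - 12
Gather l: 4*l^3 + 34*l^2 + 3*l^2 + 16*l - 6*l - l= 4*l^3 + 37*l^2 + 9*l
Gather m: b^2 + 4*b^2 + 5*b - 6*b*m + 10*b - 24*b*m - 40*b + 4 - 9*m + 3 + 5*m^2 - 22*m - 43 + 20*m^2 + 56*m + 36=5*b^2 - 25*b + 25*m^2 + m*(25 - 30*b)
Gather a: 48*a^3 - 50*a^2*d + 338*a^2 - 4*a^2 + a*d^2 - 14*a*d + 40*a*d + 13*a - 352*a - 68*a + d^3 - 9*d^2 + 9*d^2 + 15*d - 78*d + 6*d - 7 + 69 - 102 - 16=48*a^3 + a^2*(334 - 50*d) + a*(d^2 + 26*d - 407) + d^3 - 57*d - 56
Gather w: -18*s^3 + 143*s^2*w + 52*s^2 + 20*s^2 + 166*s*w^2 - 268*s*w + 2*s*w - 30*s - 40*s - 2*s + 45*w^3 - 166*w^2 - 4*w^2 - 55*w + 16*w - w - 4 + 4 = -18*s^3 + 72*s^2 - 72*s + 45*w^3 + w^2*(166*s - 170) + w*(143*s^2 - 266*s - 40)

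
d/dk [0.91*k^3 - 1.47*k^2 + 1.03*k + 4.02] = 2.73*k^2 - 2.94*k + 1.03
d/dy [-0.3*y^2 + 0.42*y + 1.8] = 0.42 - 0.6*y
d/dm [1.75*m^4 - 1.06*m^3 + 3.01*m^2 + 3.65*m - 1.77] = 7.0*m^3 - 3.18*m^2 + 6.02*m + 3.65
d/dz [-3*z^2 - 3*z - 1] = -6*z - 3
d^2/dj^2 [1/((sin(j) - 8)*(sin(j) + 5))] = (-4*sin(j)^4 + 9*sin(j)^3 - 163*sin(j)^2 + 102*sin(j) + 98)/((sin(j) - 8)^3*(sin(j) + 5)^3)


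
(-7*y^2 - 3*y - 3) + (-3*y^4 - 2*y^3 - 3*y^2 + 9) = -3*y^4 - 2*y^3 - 10*y^2 - 3*y + 6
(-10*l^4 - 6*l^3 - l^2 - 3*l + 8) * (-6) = 60*l^4 + 36*l^3 + 6*l^2 + 18*l - 48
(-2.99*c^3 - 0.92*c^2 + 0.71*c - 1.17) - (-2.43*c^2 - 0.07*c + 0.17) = -2.99*c^3 + 1.51*c^2 + 0.78*c - 1.34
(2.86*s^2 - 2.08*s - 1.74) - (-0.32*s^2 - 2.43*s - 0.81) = 3.18*s^2 + 0.35*s - 0.93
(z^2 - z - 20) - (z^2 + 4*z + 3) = -5*z - 23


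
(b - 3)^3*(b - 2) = b^4 - 11*b^3 + 45*b^2 - 81*b + 54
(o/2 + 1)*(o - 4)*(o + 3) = o^3/2 + o^2/2 - 7*o - 12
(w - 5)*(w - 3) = w^2 - 8*w + 15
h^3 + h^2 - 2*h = h*(h - 1)*(h + 2)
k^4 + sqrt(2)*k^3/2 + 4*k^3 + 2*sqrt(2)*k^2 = k^2*(k + 4)*(k + sqrt(2)/2)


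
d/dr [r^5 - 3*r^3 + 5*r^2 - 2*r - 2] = 5*r^4 - 9*r^2 + 10*r - 2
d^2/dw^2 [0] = 0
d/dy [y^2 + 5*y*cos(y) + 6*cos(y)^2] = -5*y*sin(y) + 2*y - 6*sin(2*y) + 5*cos(y)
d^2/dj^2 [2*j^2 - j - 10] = 4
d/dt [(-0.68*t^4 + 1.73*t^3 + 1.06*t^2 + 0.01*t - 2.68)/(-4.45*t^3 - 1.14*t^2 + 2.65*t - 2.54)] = (3.026*t^6 + 1.5504*t^5 - 2.6612*t^4 + 16.1668*t^3 - 46.1402*t^2 - 11.4952*t + 7.0766)/(19.8025*t^6 + 10.146*t^5 - 22.2854*t^4 + 16.564*t^3 + 12.8137*t^2 - 13.462*t + 6.4516)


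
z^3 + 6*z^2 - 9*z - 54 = (z - 3)*(z + 3)*(z + 6)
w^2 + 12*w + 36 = (w + 6)^2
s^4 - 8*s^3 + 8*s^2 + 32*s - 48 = (s - 6)*(s - 2)^2*(s + 2)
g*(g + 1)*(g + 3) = g^3 + 4*g^2 + 3*g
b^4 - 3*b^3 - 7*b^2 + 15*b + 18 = (b - 3)^2*(b + 1)*(b + 2)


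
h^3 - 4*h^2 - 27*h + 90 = (h - 6)*(h - 3)*(h + 5)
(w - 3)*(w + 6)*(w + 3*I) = w^3 + 3*w^2 + 3*I*w^2 - 18*w + 9*I*w - 54*I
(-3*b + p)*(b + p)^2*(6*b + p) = -18*b^4 - 33*b^3*p - 11*b^2*p^2 + 5*b*p^3 + p^4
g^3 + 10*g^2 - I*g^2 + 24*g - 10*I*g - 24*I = (g + 4)*(g + 6)*(g - I)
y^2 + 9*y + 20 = (y + 4)*(y + 5)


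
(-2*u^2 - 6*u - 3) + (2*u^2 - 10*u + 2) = -16*u - 1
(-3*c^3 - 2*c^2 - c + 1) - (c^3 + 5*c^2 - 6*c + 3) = -4*c^3 - 7*c^2 + 5*c - 2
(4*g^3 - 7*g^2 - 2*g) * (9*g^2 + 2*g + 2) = 36*g^5 - 55*g^4 - 24*g^3 - 18*g^2 - 4*g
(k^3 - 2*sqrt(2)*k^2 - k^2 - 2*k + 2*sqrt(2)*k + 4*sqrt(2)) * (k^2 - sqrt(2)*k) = k^5 - 3*sqrt(2)*k^4 - k^4 + 2*k^3 + 3*sqrt(2)*k^3 - 4*k^2 + 6*sqrt(2)*k^2 - 8*k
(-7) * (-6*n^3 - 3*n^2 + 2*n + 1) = 42*n^3 + 21*n^2 - 14*n - 7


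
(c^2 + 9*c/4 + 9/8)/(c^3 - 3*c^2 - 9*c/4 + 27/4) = (4*c + 3)/(2*(2*c^2 - 9*c + 9))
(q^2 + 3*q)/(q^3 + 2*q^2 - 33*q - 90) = q/(q^2 - q - 30)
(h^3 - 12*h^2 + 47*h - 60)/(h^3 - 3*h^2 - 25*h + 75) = (h - 4)/(h + 5)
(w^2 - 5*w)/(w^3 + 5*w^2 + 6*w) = (w - 5)/(w^2 + 5*w + 6)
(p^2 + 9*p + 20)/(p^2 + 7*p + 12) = (p + 5)/(p + 3)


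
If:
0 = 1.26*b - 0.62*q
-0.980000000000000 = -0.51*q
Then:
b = 0.95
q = 1.92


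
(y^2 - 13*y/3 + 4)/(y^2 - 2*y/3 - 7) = (3*y - 4)/(3*y + 7)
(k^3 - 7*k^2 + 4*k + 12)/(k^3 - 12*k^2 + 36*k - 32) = (k^2 - 5*k - 6)/(k^2 - 10*k + 16)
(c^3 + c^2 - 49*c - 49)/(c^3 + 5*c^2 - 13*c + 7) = (c^2 - 6*c - 7)/(c^2 - 2*c + 1)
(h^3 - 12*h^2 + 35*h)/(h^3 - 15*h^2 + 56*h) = (h - 5)/(h - 8)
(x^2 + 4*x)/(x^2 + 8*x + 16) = x/(x + 4)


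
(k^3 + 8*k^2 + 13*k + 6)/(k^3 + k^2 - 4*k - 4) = (k^2 + 7*k + 6)/(k^2 - 4)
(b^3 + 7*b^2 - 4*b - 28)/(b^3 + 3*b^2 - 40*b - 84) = (b - 2)/(b - 6)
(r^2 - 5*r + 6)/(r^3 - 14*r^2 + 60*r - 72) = (r - 3)/(r^2 - 12*r + 36)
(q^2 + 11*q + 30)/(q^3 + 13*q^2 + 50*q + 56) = (q^2 + 11*q + 30)/(q^3 + 13*q^2 + 50*q + 56)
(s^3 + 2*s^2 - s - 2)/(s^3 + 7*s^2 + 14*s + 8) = (s - 1)/(s + 4)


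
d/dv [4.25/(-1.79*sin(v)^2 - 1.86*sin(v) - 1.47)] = (15.215*sin(v) + 7.905)*cos(v)/(1.79*sin(v)^2 + 1.86*sin(v) + 1.47)^2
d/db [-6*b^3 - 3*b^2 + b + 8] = -18*b^2 - 6*b + 1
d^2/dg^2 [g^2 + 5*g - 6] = 2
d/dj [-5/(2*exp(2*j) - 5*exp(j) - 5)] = (20*exp(j) - 25)*exp(j)/(-2*exp(2*j) + 5*exp(j) + 5)^2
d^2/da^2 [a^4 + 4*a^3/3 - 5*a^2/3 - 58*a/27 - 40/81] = 12*a^2 + 8*a - 10/3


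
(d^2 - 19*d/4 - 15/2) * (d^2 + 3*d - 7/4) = d^4 - 7*d^3/4 - 47*d^2/2 - 227*d/16 + 105/8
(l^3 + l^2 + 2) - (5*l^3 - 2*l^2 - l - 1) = -4*l^3 + 3*l^2 + l + 3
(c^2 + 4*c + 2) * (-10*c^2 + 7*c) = -10*c^4 - 33*c^3 + 8*c^2 + 14*c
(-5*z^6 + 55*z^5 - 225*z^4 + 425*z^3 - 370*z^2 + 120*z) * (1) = -5*z^6 + 55*z^5 - 225*z^4 + 425*z^3 - 370*z^2 + 120*z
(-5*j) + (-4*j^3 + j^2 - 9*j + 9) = -4*j^3 + j^2 - 14*j + 9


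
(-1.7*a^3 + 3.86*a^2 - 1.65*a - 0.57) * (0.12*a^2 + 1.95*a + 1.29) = -0.204*a^5 - 2.8518*a^4 + 5.136*a^3 + 1.6935*a^2 - 3.24*a - 0.7353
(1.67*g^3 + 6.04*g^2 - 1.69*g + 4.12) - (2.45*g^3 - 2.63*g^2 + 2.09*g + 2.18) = -0.78*g^3 + 8.67*g^2 - 3.78*g + 1.94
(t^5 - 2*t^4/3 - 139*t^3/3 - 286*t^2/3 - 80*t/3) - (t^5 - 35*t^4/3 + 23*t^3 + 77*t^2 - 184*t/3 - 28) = 11*t^4 - 208*t^3/3 - 517*t^2/3 + 104*t/3 + 28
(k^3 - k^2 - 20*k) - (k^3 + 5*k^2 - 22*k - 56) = -6*k^2 + 2*k + 56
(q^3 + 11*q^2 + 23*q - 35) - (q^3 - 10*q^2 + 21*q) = 21*q^2 + 2*q - 35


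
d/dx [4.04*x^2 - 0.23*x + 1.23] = 8.08*x - 0.23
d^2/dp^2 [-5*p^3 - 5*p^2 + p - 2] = -30*p - 10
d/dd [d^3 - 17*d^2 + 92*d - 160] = 3*d^2 - 34*d + 92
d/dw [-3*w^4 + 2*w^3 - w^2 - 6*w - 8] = -12*w^3 + 6*w^2 - 2*w - 6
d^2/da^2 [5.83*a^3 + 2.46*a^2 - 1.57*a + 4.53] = 34.98*a + 4.92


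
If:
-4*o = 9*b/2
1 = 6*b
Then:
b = 1/6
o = -3/16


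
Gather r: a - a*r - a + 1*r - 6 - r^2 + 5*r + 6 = -r^2 + r*(6 - a)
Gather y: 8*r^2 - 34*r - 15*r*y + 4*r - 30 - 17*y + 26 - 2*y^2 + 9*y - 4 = 8*r^2 - 30*r - 2*y^2 + y*(-15*r - 8) - 8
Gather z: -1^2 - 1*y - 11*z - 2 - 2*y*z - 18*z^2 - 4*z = -y - 18*z^2 + z*(-2*y - 15) - 3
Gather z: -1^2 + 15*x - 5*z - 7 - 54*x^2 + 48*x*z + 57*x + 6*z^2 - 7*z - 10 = -54*x^2 + 72*x + 6*z^2 + z*(48*x - 12) - 18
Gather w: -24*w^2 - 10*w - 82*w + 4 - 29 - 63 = -24*w^2 - 92*w - 88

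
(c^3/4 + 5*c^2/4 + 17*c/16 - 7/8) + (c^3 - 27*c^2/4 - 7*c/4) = 5*c^3/4 - 11*c^2/2 - 11*c/16 - 7/8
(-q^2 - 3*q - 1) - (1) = -q^2 - 3*q - 2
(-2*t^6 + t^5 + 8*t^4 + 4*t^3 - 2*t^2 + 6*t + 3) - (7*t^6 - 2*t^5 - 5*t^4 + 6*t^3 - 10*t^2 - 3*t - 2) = -9*t^6 + 3*t^5 + 13*t^4 - 2*t^3 + 8*t^2 + 9*t + 5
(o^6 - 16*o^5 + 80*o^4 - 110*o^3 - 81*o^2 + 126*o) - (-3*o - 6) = o^6 - 16*o^5 + 80*o^4 - 110*o^3 - 81*o^2 + 129*o + 6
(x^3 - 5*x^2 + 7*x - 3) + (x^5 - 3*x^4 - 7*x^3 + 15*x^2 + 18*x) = x^5 - 3*x^4 - 6*x^3 + 10*x^2 + 25*x - 3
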